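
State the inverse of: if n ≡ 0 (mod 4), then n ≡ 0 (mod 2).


The inverse of (P → Q) is (¬P → ¬Q). It is equivalent to the converse, not to the original.
Here P = 'n ≡ 0 (mod 4)' and Q = 'n ≡ 0 (mod 2)'.

If not (n ≡ 0 (mod 4)), then not (n ≡ 0 (mod 2)).


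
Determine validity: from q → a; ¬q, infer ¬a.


This is denying the antecedent (fallacy). There exist truth assignments where the premises are all true but the conclusion is false.

Invalid.


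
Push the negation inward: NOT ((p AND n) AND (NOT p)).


De Morgan: the negation of a conjunction is the disjunction of the negations.
Distribute NOT across AND, flipping it to OR, and negate each literal.

((NOT p) OR (NOT n)) OR p


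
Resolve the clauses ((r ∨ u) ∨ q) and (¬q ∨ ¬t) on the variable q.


The clauses contain complementary literals q and ¬q.
Resolution eliminates this pair and disjoins the remaining literals (merging duplicates).

((r ∨ u) ∨ ¬t)


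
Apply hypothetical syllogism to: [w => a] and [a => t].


Hypothetical syllogism: from (P → Q) and (Q → R), infer (P → R).
Chain the two implications through the shared middle term 'a'.

w => t


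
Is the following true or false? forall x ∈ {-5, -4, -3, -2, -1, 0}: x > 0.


Evaluate the predicate on each element: -5:False, -4:False, -3:False, -2:False, -1:False, 0:False.
Counterexample x = -5 fails the predicate.

False


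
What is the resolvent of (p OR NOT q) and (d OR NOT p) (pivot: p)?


The clauses contain complementary literals p and NOTp.
Resolution eliminates this pair and disjoins the remaining literals (merging duplicates).

(NOT q OR d)


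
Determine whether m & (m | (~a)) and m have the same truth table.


Compare truth tables:
a | m | φ | ψ
-------------
False | False | False | False
True | False | False | False
False | True | True | True
True | True | True | True
The columns φ and ψ agree on every row.

Yes, they are logically equivalent.


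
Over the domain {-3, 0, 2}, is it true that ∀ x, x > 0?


Evaluate the predicate on each element: -3:F, 0:F, 2:T.
Counterexample x = -3 fails the predicate.

F


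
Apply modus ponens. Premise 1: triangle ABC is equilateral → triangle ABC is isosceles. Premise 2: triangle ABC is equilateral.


Modus ponens: from (P → Q) and P, infer Q.
P = 'triangle ABC is equilateral' is asserted, and P → Q holds, so Q follows.

triangle ABC is isosceles.


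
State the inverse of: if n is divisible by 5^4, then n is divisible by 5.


The inverse of (P → Q) is (¬P → ¬Q). It is equivalent to the converse, not to the original.
Here P = 'n is divisible by 5^4' and Q = 'n is divisible by 5'.

If not (n is divisible by 5^4), then not (n is divisible by 5).


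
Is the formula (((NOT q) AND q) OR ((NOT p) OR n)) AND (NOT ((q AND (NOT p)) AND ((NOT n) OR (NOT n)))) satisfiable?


Search for a satisfying assignment over {n, p, q}.
Try n=F, p=F, q=F: the formula evaluates to T.
A satisfying assignment exists.

Satisfiable.


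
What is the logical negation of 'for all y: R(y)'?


¬(for all x: φ) = there exists x: ¬φ, and ¬(there exists x: φ) = for all x: ¬φ.
Apply to the universal statement.

there exists y: NOT(R(y))


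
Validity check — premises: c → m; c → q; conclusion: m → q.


This is (no valid rule). There exist truth assignments where the premises are all true but the conclusion is false.

Invalid.


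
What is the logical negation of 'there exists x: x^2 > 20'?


¬(for all x: φ) = there exists x: ¬φ, and ¬(there exists x: φ) = for all x: ¬φ.
Apply to the existential statement.

for all x: NOT(x^2 > 20)


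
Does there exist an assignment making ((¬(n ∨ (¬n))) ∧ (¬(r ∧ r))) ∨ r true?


Search for a satisfying assignment over {n, r}.
Try n=F, r=T: the formula evaluates to T.
A satisfying assignment exists.

Satisfiable.


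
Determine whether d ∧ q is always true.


Build the truth table over {d, q}:
d | q | φ
---------
F | F | F
T | F | F
F | T | F
T | T | T
Counterexample at row 1: with d=F, q=F, the formula is F.

No, it is not a tautology.


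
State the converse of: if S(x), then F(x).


The converse of (P → Q) is (Q → P). It is not in general equivalent to the original.
Here P = 'S(x)' and Q = 'F(x)'.

If F(x), then S(x).


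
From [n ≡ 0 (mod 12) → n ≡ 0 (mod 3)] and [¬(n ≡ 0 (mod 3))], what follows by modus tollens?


Modus tollens: from (P → Q) and ¬Q, infer ¬P.
Q = 'n ≡ 0 (mod 3)' is denied; since P → Q, P must also fail.

Not (n ≡ 0 (mod 12)).


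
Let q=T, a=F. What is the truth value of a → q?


Substitute q=T, a=F:
a → q = F → T = T

T


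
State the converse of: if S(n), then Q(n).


The converse of (P → Q) is (Q → P). It is not in general equivalent to the original.
Here P = 'S(n)' and Q = 'Q(n)'.

If Q(n), then S(n).


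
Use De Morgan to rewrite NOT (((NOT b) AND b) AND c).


De Morgan: the negation of a conjunction is the disjunction of the negations.
Distribute NOT across AND, flipping it to OR, and negate each literal.

(b OR (NOT b)) OR (NOT c)


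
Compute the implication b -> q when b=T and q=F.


Implication is false only when antecedent is true and consequent is false.
Substitute: b=T, q=F.
T -> F evaluates to F.

F


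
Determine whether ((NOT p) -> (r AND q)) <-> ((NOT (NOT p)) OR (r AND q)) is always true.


Build the truth table over {p, q, r}:
p | q | r | φ
-------------
F | F | F | T
T | F | F | T
F | T | F | T
T | T | F | T
F | F | T | T
T | F | T | T
F | T | T | T
T | T | T | T
Every row evaluates to true.

Yes, it is a tautology.


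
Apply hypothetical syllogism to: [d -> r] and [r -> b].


Hypothetical syllogism: from (P → Q) and (Q → R), infer (P → R).
Chain the two implications through the shared middle term 'r'.

d -> b


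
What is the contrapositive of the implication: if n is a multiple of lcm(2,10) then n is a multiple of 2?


The contrapositive of (P → Q) is (¬Q → ¬P); it is logically equivalent to the original.
Here P = 'n is a multiple of lcm(2,10)' and Q = 'n is a multiple of 2'.

If not (n is a multiple of 2), then not (n is a multiple of lcm(2,10)).


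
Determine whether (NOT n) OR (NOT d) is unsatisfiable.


Truth table over {d, n}:
d | n | φ
---------
F | F | T
T | F | T
F | T | T
T | T | F
Satisfying assignment at row 1: d=F, n=F gives T.

No, it is not a contradiction.


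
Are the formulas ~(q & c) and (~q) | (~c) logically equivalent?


Compare truth tables:
c | q | φ | ψ
-------------
False | False | True | True
True | False | True | True
False | True | True | True
True | True | False | False
The columns φ and ψ agree on every row.

Yes, they are logically equivalent.


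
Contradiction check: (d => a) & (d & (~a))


Truth table over {a, d}:
a | d | φ
---------
False | False | False
True | False | False
False | True | False
True | True | False
Every row is false.

Yes, it is a contradiction.


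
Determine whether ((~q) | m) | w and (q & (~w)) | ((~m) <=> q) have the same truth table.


Compare truth tables:
m | q | w | φ | ψ
-----------------
False | False | False | True | False
True | False | False | True | True
False | True | False | False | True
True | True | False | True | True
False | False | True | True | False
True | False | True | True | True
False | True | True | True | True
True | True | True | True | False
They differ at row 1 (m=False, q=False, w=False): φ=True but ψ=False.

No, they are not logically equivalent.


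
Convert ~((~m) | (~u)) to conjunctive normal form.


Step 1: Apply De Morgan: ¬((¬m) ∨ (¬u)) = ¬(¬m) ∧ ¬(¬u).
Step 2: Eliminate any double negations (¬¬X = X).

m & u


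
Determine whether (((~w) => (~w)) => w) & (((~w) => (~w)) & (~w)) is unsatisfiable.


Truth table over {w}:
w | φ
-----
False | False
True | False
Every row is false.

Yes, it is a contradiction.


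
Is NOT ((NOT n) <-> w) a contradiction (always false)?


Truth table over {n, w}:
n | w | φ
---------
F | F | T
T | F | F
F | T | F
T | T | T
Satisfying assignment at row 1: n=F, w=F gives T.

No, it is not a contradiction.


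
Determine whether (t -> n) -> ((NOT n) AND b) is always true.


Build the truth table over {b, n, t}:
b | n | t | φ
-------------
F | F | F | F
T | F | F | T
F | T | F | F
T | T | F | F
F | F | T | T
T | F | T | T
F | T | T | F
T | T | T | F
Counterexample at row 1: with b=F, n=F, t=F, the formula is F.

No, it is not a tautology.


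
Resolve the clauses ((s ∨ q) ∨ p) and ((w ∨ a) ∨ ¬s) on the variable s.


The clauses contain complementary literals s and ¬s.
Resolution eliminates this pair and disjoins the remaining literals (merging duplicates).

(((p ∨ q) ∨ w) ∨ a)


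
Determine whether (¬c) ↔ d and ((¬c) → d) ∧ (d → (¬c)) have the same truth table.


Compare truth tables:
c | d | φ | ψ
-------------
F | F | F | F
T | F | T | T
F | T | T | T
T | T | F | F
The columns φ and ψ agree on every row.

Yes, they are logically equivalent.


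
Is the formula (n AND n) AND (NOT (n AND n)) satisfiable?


Check all 2 assignments over {n}:
n | φ
-----
F | F
T | F
No assignment makes the formula true.

Unsatisfiable.


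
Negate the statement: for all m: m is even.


¬(for all x: φ) = there exists x: ¬φ, and ¬(there exists x: φ) = for all x: ¬φ.
Apply to the universal statement.

there exists m: NOT(m is even)


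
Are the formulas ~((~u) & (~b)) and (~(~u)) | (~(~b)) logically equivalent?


Compare truth tables:
b | u | φ | ψ
-------------
False | False | False | False
True | False | True | True
False | True | True | True
True | True | True | True
The columns φ and ψ agree on every row.

Yes, they are logically equivalent.


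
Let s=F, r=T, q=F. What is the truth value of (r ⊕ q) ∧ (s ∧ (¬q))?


Substitute s=F, r=T, q=F:
r ⊕ q = T ⊕ F = T
¬q = T
s ∧ (¬q) = F ∧ T = F
(r ⊕ q) ∧ (s ∧ (¬q)) = T ∧ F = F

F


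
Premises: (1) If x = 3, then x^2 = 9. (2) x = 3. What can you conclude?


Modus ponens: from (P → Q) and P, infer Q.
P = 'x = 3' is asserted, and P → Q holds, so Q follows.

x^2 = 9.


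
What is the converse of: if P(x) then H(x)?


The converse of (P → Q) is (Q → P). It is not in general equivalent to the original.
Here P = 'P(x)' and Q = 'H(x)'.

If H(x), then P(x).


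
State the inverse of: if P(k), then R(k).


The inverse of (P → Q) is (¬P → ¬Q). It is equivalent to the converse, not to the original.
Here P = 'P(k)' and Q = 'R(k)'.

If not (P(k)), then not (R(k)).


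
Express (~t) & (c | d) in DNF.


Step 1: Distribute ∧ over ∨: (¬t) ∧ (c ∨ d) = ((¬t) ∧ c) ∨ ((¬t) ∧ d).

((~t) & c) | ((~t) & d)


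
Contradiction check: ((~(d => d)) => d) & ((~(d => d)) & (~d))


Truth table over {d}:
d | φ
-----
False | False
True | False
Every row is false.

Yes, it is a contradiction.


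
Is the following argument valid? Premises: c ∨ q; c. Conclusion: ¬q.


This is affirming a disjunct (fallacy). There exist truth assignments where the premises are all true but the conclusion is false.

Invalid.


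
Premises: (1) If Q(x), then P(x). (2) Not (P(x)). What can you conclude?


Modus tollens: from (P → Q) and ¬Q, infer ¬P.
Q = 'P(x)' is denied; since P → Q, P must also fail.

Not (Q(x)).


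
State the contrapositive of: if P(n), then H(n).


The contrapositive of (P → Q) is (¬Q → ¬P); it is logically equivalent to the original.
Here P = 'P(n)' and Q = 'H(n)'.

If not (H(n)), then not (P(n)).


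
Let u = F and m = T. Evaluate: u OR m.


Disjunction is false only when both operands are false.
Substitute: u=F, m=T.
F OR T evaluates to T.

T


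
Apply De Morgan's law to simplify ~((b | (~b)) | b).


De Morgan: the negation of a disjunction is the conjunction of the negations.
Distribute ~ across |, flipping it to &, and negate each literal.

((~b) & b) & (~b)


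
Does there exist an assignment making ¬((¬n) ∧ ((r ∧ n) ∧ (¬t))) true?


Search for a satisfying assignment over {n, r, t}.
Try n=F, r=F, t=F: the formula evaluates to T.
A satisfying assignment exists.

Satisfiable.


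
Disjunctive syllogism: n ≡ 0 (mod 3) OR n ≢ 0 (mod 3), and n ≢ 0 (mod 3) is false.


Disjunctive syllogism: from (P ∨ Q) and ¬P, infer Q.
One disjunct, 'n ≢ 0 (mod 3)', is ruled out; the other must hold.

n ≡ 0 (mod 3)


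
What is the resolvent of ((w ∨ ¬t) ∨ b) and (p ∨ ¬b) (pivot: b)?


The clauses contain complementary literals b and ¬b.
Resolution eliminates this pair and disjoins the remaining literals (merging duplicates).

((¬t ∨ w) ∨ p)


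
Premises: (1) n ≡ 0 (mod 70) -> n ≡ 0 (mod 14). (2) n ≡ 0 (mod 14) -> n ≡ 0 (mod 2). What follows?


Hypothetical syllogism: from (P → Q) and (Q → R), infer (P → R).
Chain the two implications through the shared middle term 'n ≡ 0 (mod 14)'.

n ≡ 0 (mod 70) -> n ≡ 0 (mod 2)


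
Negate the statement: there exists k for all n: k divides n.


Negation flips each quantifier (∀↔∃) and negates the inner predicate.
¬(there exists k for all n: φ) = for all k there exists n: ¬φ.

for all k there exists n: NOT(k divides n)


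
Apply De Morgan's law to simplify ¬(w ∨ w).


De Morgan: the negation of a disjunction is the conjunction of the negations.
Distribute ¬ across ∨, flipping it to ∧, and negate each literal.

(¬w) ∧ (¬w)


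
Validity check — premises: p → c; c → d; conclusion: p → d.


This matches the form of hypothetical syllogism: the conclusion follows in every model of the premises.

Valid.


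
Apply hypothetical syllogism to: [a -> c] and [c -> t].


Hypothetical syllogism: from (P → Q) and (Q → R), infer (P → R).
Chain the two implications through the shared middle term 'c'.

a -> t


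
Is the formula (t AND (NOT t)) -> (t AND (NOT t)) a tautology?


Build the truth table over {t}:
t | φ
-----
F | T
T | T
Every row evaluates to true.

Yes, it is a tautology.


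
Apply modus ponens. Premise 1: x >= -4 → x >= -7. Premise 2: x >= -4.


Modus ponens: from (P → Q) and P, infer Q.
P = 'x >= -4' is asserted, and P → Q holds, so Q follows.

x >= -7.


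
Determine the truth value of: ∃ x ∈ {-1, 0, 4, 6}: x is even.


Evaluate the predicate on each element: -1:F, 0:T, 4:T, 6:T.
Witness x = 0 satisfies the predicate.

T


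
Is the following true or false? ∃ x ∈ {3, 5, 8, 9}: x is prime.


Evaluate the predicate on each element: 3:T, 5:T, 8:F, 9:F.
Witness x = 3 satisfies the predicate.

T


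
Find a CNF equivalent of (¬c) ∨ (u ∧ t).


Step 1: Distribute ∨ over ∧: (¬c) ∨ (u ∧ t) = ((¬c) ∨ u) ∧ ((¬c) ∨ t).

((¬c) ∨ u) ∧ ((¬c) ∨ t)


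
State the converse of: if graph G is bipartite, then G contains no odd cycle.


The converse of (P → Q) is (Q → P). It is not in general equivalent to the original.
Here P = 'graph G is bipartite' and Q = 'G contains no odd cycle'.

If G contains no odd cycle, then graph G is bipartite.


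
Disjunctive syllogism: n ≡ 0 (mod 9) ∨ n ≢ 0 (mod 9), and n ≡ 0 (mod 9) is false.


Disjunctive syllogism: from (P ∨ Q) and ¬P, infer Q.
One disjunct, 'n ≡ 0 (mod 9)', is ruled out; the other must hold.

n ≢ 0 (mod 9)


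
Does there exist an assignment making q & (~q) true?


Check all 2 assignments over {q}:
q | φ
-----
False | False
True | False
No assignment makes the formula true.

Unsatisfiable.


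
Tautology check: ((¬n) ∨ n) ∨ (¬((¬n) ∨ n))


Build the truth table over {n}:
n | φ
-----
F | T
T | T
Every row evaluates to true.

Yes, it is a tautology.


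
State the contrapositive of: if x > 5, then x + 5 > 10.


The contrapositive of (P → Q) is (¬Q → ¬P); it is logically equivalent to the original.
Here P = 'x > 5' and Q = 'x + 5 > 10'.

If not (x + 5 > 10), then not (x > 5).


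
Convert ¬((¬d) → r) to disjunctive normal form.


Step 1: Rewrite implication then negate: ¬(¬(¬d) ∨ r) = (¬d) ∧ ¬r.

(¬d) ∧ (¬r)


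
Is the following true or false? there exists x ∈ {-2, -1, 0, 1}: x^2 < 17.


Evaluate the predicate on each element: -2:T, -1:T, 0:T, 1:T.
Witness x = -2 satisfies the predicate.

T


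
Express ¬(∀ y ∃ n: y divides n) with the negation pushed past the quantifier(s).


Negation flips each quantifier (∀↔∃) and negates the inner predicate.
¬(∀ y ∃ n: φ) = ∃ y ∀ n: ¬φ.

∃ y ∀ n: ¬(y divides n)


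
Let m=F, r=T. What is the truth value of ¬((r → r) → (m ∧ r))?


Substitute m=F, r=T:
r → r = T → T = T
m ∧ r = F ∧ T = F
(r → r) → (m ∧ r) = T → F = F
¬((r → r) → (m ∧ r)) = T

T


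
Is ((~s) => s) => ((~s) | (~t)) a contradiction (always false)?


Truth table over {s, t}:
s | t | φ
---------
False | False | True
True | False | True
False | True | True
True | True | False
Satisfying assignment at row 1: s=False, t=False gives True.

No, it is not a contradiction.


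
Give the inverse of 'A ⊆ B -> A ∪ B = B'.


The inverse of (P → Q) is (¬P → ¬Q). It is equivalent to the converse, not to the original.
Here P = 'A ⊆ B' and Q = 'A ∪ B = B'.

If not (A ⊆ B), then not (A ∪ B = B).


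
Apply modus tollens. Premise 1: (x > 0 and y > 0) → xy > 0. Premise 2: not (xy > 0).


Modus tollens: from (P → Q) and ¬Q, infer ¬P.
Q = 'xy > 0' is denied; since P → Q, P must also fail.

Not ((x > 0 and y > 0)).


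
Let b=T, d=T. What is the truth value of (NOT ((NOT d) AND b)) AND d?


Substitute b=T, d=T:
NOT d = F
(NOT d) AND b = F AND T = F
NOT ((NOT d) AND b) = T
(NOT ((NOT d) AND b)) AND d = T AND T = T

T


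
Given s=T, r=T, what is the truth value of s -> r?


Implication is false only when antecedent is true and consequent is false.
Substitute: s=T, r=T.
T -> T evaluates to T.

T


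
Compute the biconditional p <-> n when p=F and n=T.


Biconditional is true when both operands have the same truth value.
Substitute: p=F, n=T.
F <-> T evaluates to F.

F


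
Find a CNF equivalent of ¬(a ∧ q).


Step 1: Apply De Morgan: ¬(a ∧ q) = ¬a ∨ ¬q.

(¬a) ∨ (¬q)


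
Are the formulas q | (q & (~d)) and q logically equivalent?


Compare truth tables:
d | q | φ | ψ
-------------
False | False | False | False
True | False | False | False
False | True | True | True
True | True | True | True
The columns φ and ψ agree on every row.

Yes, they are logically equivalent.


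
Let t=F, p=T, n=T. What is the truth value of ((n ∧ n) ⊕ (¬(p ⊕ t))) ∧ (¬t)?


Substitute t=F, p=T, n=T:
n ∧ n = T ∧ T = T
p ⊕ t = T ⊕ F = T
¬(p ⊕ t) = F
(n ∧ n) ⊕ (¬(p ⊕ t)) = T ⊕ F = T
¬t = T
((n ∧ n) ⊕ (¬(p ⊕ t))) ∧ (¬t) = T ∧ T = T

T


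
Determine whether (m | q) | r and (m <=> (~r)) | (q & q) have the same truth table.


Compare truth tables:
m | q | r | φ | ψ
-----------------
False | False | False | False | False
True | False | False | True | True
False | True | False | True | True
True | True | False | True | True
False | False | True | True | True
True | False | True | True | False
False | True | True | True | True
True | True | True | True | True
They differ at row 6 (m=True, q=False, r=True): φ=True but ψ=False.

No, they are not logically equivalent.


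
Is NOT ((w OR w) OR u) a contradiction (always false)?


Truth table over {u, w}:
u | w | φ
---------
F | F | T
T | F | F
F | T | F
T | T | F
Satisfying assignment at row 1: u=F, w=F gives T.

No, it is not a contradiction.


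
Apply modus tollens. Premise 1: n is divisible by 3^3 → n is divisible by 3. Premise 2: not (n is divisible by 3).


Modus tollens: from (P → Q) and ¬Q, infer ¬P.
Q = 'n is divisible by 3' is denied; since P → Q, P must also fail.

Not (n is divisible by 3^3).


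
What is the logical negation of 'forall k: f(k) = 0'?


¬(forall x: φ) = exists x: ¬φ, and ¬(exists x: φ) = forall x: ¬φ.
Apply to the universal statement.

exists k: ~(f(k) = 0)


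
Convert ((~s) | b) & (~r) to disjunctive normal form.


Step 1: Distribute ∧ over ∨: ((¬s) ∨ b) ∧ (¬r) = ((¬s) ∧ (¬r)) ∨ (b ∧ (¬r)).

((~s) & (~r)) | (b & (~r))


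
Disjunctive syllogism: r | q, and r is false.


Disjunctive syllogism: from (P ∨ Q) and ¬P, infer Q.
One disjunct, 'r', is ruled out; the other must hold.

q


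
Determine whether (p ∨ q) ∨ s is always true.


Build the truth table over {p, q, s}:
p | q | s | φ
-------------
F | F | F | F
T | F | F | T
F | T | F | T
T | T | F | T
F | F | T | T
T | F | T | T
F | T | T | T
T | T | T | T
Counterexample at row 1: with p=F, q=F, s=F, the formula is F.

No, it is not a tautology.


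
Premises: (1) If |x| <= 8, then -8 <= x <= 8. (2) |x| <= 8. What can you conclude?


Modus ponens: from (P → Q) and P, infer Q.
P = '|x| <= 8' is asserted, and P → Q holds, so Q follows.

-8 <= x <= 8.


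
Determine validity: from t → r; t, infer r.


This matches the form of modus ponens: the conclusion follows in every model of the premises.

Valid.


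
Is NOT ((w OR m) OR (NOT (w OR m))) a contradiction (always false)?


Truth table over {m, w}:
m | w | φ
---------
F | F | F
T | F | F
F | T | F
T | T | F
Every row is false.

Yes, it is a contradiction.


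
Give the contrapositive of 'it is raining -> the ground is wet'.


The contrapositive of (P → Q) is (¬Q → ¬P); it is logically equivalent to the original.
Here P = 'it is raining' and Q = 'the ground is wet'.

If not (the ground is wet), then not (it is raining).


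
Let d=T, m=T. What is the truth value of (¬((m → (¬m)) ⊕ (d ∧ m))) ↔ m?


Substitute d=T, m=T:
¬m = F
m → (¬m) = T → F = F
d ∧ m = T ∧ T = T
(m → (¬m)) ⊕ (d ∧ m) = F ⊕ T = T
¬((m → (¬m)) ⊕ (d ∧ m)) = F
(¬((m → (¬m)) ⊕ (d ∧ m))) ↔ m = F ↔ T = F

F


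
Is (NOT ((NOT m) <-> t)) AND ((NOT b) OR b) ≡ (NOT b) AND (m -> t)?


Compare truth tables:
b | m | t | φ | ψ
-----------------
F | F | F | T | T
T | F | F | T | F
F | T | F | F | F
T | T | F | F | F
F | F | T | F | T
T | F | T | F | F
F | T | T | T | T
T | T | T | T | F
They differ at row 2 (b=T, m=F, t=F): φ=T but ψ=F.

No, they are not logically equivalent.


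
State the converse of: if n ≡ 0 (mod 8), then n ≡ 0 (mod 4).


The converse of (P → Q) is (Q → P). It is not in general equivalent to the original.
Here P = 'n ≡ 0 (mod 8)' and Q = 'n ≡ 0 (mod 4)'.

If n ≡ 0 (mod 4), then n ≡ 0 (mod 8).


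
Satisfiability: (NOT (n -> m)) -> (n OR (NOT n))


Search for a satisfying assignment over {m, n}.
Try m=F, n=F: the formula evaluates to T.
A satisfying assignment exists.

Satisfiable.


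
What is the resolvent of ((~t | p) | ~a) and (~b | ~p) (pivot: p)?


The clauses contain complementary literals p and ~p.
Resolution eliminates this pair and disjoins the remaining literals (merging duplicates).

((~t | ~a) | ~b)


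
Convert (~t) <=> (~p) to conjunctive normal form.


Step 1: Rewrite (¬t) ↔ (¬p) as ((¬t) → (¬p)) ∧ ((¬p) → (¬t)).
Step 2: Rewrite each implication as a disjunction.
Step 3: Eliminate any double negations (¬¬X = X).

(t | (~p)) & (p | (~t))


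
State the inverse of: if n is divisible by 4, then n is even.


The inverse of (P → Q) is (¬P → ¬Q). It is equivalent to the converse, not to the original.
Here P = 'n is divisible by 4' and Q = 'n is even'.

If not (n is divisible by 4), then not (n is even).


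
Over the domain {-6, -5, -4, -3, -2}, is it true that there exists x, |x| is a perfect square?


Evaluate the predicate on each element: -6:F, -5:F, -4:T, -3:F, -2:F.
Witness x = -4 satisfies the predicate.

T


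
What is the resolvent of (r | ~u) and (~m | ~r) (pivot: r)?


The clauses contain complementary literals r and ~r.
Resolution eliminates this pair and disjoins the remaining literals (merging duplicates).

(~u | ~m)


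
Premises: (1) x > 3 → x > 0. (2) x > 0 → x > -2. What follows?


Hypothetical syllogism: from (P → Q) and (Q → R), infer (P → R).
Chain the two implications through the shared middle term 'x > 0'.

x > 3 → x > -2


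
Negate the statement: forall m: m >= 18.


¬(forall x: φ) = exists x: ¬φ, and ¬(exists x: φ) = forall x: ¬φ.
Apply to the universal statement.

exists m: ~(m >= 18)


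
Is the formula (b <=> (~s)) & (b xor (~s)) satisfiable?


Check all 4 assignments over {b, s}:
b | s | φ
---------
False | False | False
True | False | False
False | True | False
True | True | False
No assignment makes the formula true.

Unsatisfiable.


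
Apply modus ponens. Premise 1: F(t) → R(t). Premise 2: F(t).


Modus ponens: from (P → Q) and P, infer Q.
P = 'F(t)' is asserted, and P → Q holds, so Q follows.

R(t).


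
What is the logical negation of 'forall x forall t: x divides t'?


Negation flips each quantifier (∀↔∃) and negates the inner predicate.
¬(forall x forall t: φ) = exists x exists t: ¬φ.

exists x exists t: ~(x divides t)


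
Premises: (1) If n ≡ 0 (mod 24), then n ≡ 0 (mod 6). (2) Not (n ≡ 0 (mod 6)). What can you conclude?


Modus tollens: from (P → Q) and ¬Q, infer ¬P.
Q = 'n ≡ 0 (mod 6)' is denied; since P → Q, P must also fail.

Not (n ≡ 0 (mod 24)).


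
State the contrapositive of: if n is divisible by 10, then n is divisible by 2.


The contrapositive of (P → Q) is (¬Q → ¬P); it is logically equivalent to the original.
Here P = 'n is divisible by 10' and Q = 'n is divisible by 2'.

If not (n is divisible by 2), then not (n is divisible by 10).


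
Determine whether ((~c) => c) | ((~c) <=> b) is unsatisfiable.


Truth table over {b, c}:
b | c | φ
---------
False | False | False
True | False | True
False | True | True
True | True | True
Satisfying assignment at row 2: b=True, c=False gives True.

No, it is not a contradiction.


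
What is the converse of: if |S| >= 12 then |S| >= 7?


The converse of (P → Q) is (Q → P). It is not in general equivalent to the original.
Here P = '|S| >= 12' and Q = '|S| >= 7'.

If |S| >= 7, then |S| >= 12.


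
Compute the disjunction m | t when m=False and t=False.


Disjunction is false only when both operands are false.
Substitute: m=False, t=False.
False | False evaluates to False.

False


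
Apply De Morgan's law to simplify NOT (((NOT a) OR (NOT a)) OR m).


De Morgan: the negation of a disjunction is the conjunction of the negations.
Distribute NOT across OR, flipping it to AND, and negate each literal.

(a AND a) AND (NOT m)


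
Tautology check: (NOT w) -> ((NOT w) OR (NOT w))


Build the truth table over {w}:
w | φ
-----
F | T
T | T
Every row evaluates to true.

Yes, it is a tautology.


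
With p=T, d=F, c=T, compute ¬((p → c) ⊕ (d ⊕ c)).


Substitute p=T, d=F, c=T:
p → c = T → T = T
d ⊕ c = F ⊕ T = T
(p → c) ⊕ (d ⊕ c) = T ⊕ T = F
¬((p → c) ⊕ (d ⊕ c)) = T

T


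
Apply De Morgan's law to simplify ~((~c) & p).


De Morgan: the negation of a conjunction is the disjunction of the negations.
Distribute ~ across &, flipping it to |, and negate each literal.

c | (~p)


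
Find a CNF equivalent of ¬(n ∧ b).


Step 1: Apply De Morgan: ¬(n ∧ b) = ¬n ∨ ¬b.

(¬n) ∨ (¬b)


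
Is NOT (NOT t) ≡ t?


Compare truth tables:
t | φ | ψ
---------
F | F | F
T | T | T
The columns φ and ψ agree on every row.

Yes, they are logically equivalent.


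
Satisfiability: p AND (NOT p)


Check all 2 assignments over {p}:
p | φ
-----
F | F
T | F
No assignment makes the formula true.

Unsatisfiable.


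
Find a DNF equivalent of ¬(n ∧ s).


Step 1: Apply De Morgan: ¬(n ∧ s) = ¬n ∨ ¬s.

(¬n) ∨ (¬s)


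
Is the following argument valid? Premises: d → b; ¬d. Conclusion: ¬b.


This is denying the antecedent (fallacy). There exist truth assignments where the premises are all true but the conclusion is false.

Invalid.


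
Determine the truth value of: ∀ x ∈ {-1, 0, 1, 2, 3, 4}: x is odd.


Evaluate the predicate on each element: -1:T, 0:F, 1:T, 2:F, 3:T, 4:F.
Counterexample x = 0 fails the predicate.

F


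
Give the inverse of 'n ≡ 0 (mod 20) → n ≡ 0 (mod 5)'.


The inverse of (P → Q) is (¬P → ¬Q). It is equivalent to the converse, not to the original.
Here P = 'n ≡ 0 (mod 20)' and Q = 'n ≡ 0 (mod 5)'.

If not (n ≡ 0 (mod 20)), then not (n ≡ 0 (mod 5)).


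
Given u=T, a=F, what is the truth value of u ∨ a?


Disjunction is false only when both operands are false.
Substitute: u=T, a=F.
T ∨ F evaluates to T.

T


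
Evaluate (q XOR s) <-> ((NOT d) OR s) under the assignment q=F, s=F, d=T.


Substitute q=F, s=F, d=T:
q XOR s = F XOR F = F
NOT d = F
(NOT d) OR s = F OR F = F
(q XOR s) <-> ((NOT d) OR s) = F <-> F = T

T


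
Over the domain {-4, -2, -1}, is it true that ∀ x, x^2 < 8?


Evaluate the predicate on each element: -4:F, -2:T, -1:T.
Counterexample x = -4 fails the predicate.

F


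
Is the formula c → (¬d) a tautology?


Build the truth table over {c, d}:
c | d | φ
---------
F | F | T
T | F | T
F | T | T
T | T | F
Counterexample at row 4: with c=T, d=T, the formula is F.

No, it is not a tautology.


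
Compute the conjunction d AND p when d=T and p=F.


Conjunction is true only when both operands are true.
Substitute: d=T, p=F.
T AND F evaluates to F.

F


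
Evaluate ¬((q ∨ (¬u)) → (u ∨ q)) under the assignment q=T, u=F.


Substitute q=T, u=F:
¬u = T
q ∨ (¬u) = T ∨ T = T
u ∨ q = F ∨ T = T
(q ∨ (¬u)) → (u ∨ q) = T → T = T
¬((q ∨ (¬u)) → (u ∨ q)) = F

F


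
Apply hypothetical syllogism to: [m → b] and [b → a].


Hypothetical syllogism: from (P → Q) and (Q → R), infer (P → R).
Chain the two implications through the shared middle term 'b'.

m → a


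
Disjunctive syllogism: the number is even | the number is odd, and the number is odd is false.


Disjunctive syllogism: from (P ∨ Q) and ¬P, infer Q.
One disjunct, 'the number is odd', is ruled out; the other must hold.

the number is even


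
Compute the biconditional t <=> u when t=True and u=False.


Biconditional is true when both operands have the same truth value.
Substitute: t=True, u=False.
True <=> False evaluates to False.

False


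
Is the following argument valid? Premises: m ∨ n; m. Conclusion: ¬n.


This is affirming a disjunct (fallacy). There exist truth assignments where the premises are all true but the conclusion is false.

Invalid.


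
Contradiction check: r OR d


Truth table over {d, r}:
d | r | φ
---------
F | F | F
T | F | T
F | T | T
T | T | T
Satisfying assignment at row 2: d=T, r=F gives T.

No, it is not a contradiction.


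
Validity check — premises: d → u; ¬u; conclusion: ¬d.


This matches the form of modus tollens: the conclusion follows in every model of the premises.

Valid.


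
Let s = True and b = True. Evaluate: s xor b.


Exclusive or is true when exactly one operand is true.
Substitute: s=True, b=True.
True xor True evaluates to False.

False


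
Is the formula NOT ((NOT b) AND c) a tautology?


Build the truth table over {b, c}:
b | c | φ
---------
F | F | T
T | F | T
F | T | F
T | T | T
Counterexample at row 3: with b=F, c=T, the formula is F.

No, it is not a tautology.


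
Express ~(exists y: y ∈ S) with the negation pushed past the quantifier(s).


¬(forall x: φ) = exists x: ¬φ, and ¬(exists x: φ) = forall x: ¬φ.
Apply to the existential statement.

forall y: ~(y ∈ S)


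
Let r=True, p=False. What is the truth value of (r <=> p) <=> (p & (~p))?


Substitute r=True, p=False:
r <=> p = True <=> False = False
~p = True
p & (~p) = False & True = False
(r <=> p) <=> (p & (~p)) = False <=> False = True

True


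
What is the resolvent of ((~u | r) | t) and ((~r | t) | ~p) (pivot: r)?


The clauses contain complementary literals r and ~r.
Resolution eliminates this pair and disjoins the remaining literals (merging duplicates).

((t | ~u) | ~p)


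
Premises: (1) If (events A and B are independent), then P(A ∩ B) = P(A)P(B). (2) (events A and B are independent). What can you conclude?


Modus ponens: from (P → Q) and P, infer Q.
P = '(events A and B are independent)' is asserted, and P → Q holds, so Q follows.

P(A ∩ B) = P(A)P(B).


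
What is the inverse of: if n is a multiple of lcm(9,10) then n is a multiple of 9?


The inverse of (P → Q) is (¬P → ¬Q). It is equivalent to the converse, not to the original.
Here P = 'n is a multiple of lcm(9,10)' and Q = 'n is a multiple of 9'.

If not (n is a multiple of lcm(9,10)), then not (n is a multiple of 9).


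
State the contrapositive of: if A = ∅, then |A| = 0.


The contrapositive of (P → Q) is (¬Q → ¬P); it is logically equivalent to the original.
Here P = 'A = ∅' and Q = '|A| = 0'.

If not (|A| = 0), then not (A = ∅).


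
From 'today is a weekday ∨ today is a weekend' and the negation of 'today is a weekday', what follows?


Disjunctive syllogism: from (P ∨ Q) and ¬P, infer Q.
One disjunct, 'today is a weekday', is ruled out; the other must hold.

today is a weekend


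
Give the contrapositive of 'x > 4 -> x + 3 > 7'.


The contrapositive of (P → Q) is (¬Q → ¬P); it is logically equivalent to the original.
Here P = 'x > 4' and Q = 'x + 3 > 7'.

If not (x + 3 > 7), then not (x > 4).


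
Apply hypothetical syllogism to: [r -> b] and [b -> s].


Hypothetical syllogism: from (P → Q) and (Q → R), infer (P → R).
Chain the two implications through the shared middle term 'b'.

r -> s


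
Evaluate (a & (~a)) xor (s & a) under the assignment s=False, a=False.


Substitute s=False, a=False:
~a = True
a & (~a) = False & True = False
s & a = False & False = False
(a & (~a)) xor (s & a) = False xor False = False

False


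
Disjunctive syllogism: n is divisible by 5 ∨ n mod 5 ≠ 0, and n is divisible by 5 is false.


Disjunctive syllogism: from (P ∨ Q) and ¬P, infer Q.
One disjunct, 'n is divisible by 5', is ruled out; the other must hold.

n mod 5 ≠ 0


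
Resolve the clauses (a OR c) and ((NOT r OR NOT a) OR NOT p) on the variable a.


The clauses contain complementary literals a and NOTa.
Resolution eliminates this pair and disjoins the remaining literals (merging duplicates).

((c OR NOT p) OR NOT r)


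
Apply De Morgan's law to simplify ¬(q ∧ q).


De Morgan: the negation of a conjunction is the disjunction of the negations.
Distribute ¬ across ∧, flipping it to ∨, and negate each literal.

(¬q) ∨ (¬q)


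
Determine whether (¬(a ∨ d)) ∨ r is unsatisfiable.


Truth table over {a, d, r}:
a | d | r | φ
-------------
F | F | F | T
T | F | F | F
F | T | F | F
T | T | F | F
F | F | T | T
T | F | T | T
F | T | T | T
T | T | T | T
Satisfying assignment at row 1: a=F, d=F, r=F gives T.

No, it is not a contradiction.


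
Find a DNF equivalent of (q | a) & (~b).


Step 1: Distribute ∧ over ∨: (q ∨ a) ∧ (¬b) = (q ∧ (¬b)) ∨ (a ∧ (¬b)).

(q & (~b)) | (a & (~b))


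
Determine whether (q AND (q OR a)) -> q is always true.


Build the truth table over {a, q}:
a | q | φ
---------
F | F | T
T | F | T
F | T | T
T | T | T
Every row evaluates to true.

Yes, it is a tautology.


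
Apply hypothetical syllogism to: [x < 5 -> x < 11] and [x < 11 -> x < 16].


Hypothetical syllogism: from (P → Q) and (Q → R), infer (P → R).
Chain the two implications through the shared middle term 'x < 11'.

x < 5 -> x < 16


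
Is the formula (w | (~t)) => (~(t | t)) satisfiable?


Search for a satisfying assignment over {t, w}.
Try t=False, w=False: the formula evaluates to True.
A satisfying assignment exists.

Satisfiable.


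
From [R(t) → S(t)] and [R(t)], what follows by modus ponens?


Modus ponens: from (P → Q) and P, infer Q.
P = 'R(t)' is asserted, and P → Q holds, so Q follows.

S(t).


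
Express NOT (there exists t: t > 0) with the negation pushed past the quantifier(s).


¬(for all x: φ) = there exists x: ¬φ, and ¬(there exists x: φ) = for all x: ¬φ.
Apply to the existential statement.

for all t: NOT(t > 0)


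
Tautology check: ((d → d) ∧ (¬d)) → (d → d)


Build the truth table over {d}:
d | φ
-----
F | T
T | T
Every row evaluates to true.

Yes, it is a tautology.


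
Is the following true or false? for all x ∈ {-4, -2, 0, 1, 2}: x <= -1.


Evaluate the predicate on each element: -4:T, -2:T, 0:F, 1:F, 2:F.
Counterexample x = 0 fails the predicate.

F


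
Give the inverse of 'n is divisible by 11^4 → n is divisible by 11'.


The inverse of (P → Q) is (¬P → ¬Q). It is equivalent to the converse, not to the original.
Here P = 'n is divisible by 11^4' and Q = 'n is divisible by 11'.

If not (n is divisible by 11^4), then not (n is divisible by 11).


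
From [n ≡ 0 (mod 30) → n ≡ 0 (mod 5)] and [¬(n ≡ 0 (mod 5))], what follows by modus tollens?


Modus tollens: from (P → Q) and ¬Q, infer ¬P.
Q = 'n ≡ 0 (mod 5)' is denied; since P → Q, P must also fail.

Not (n ≡ 0 (mod 30)).


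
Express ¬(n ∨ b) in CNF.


Step 1: Apply De Morgan: ¬(n ∨ b) = ¬n ∧ ¬b.

(¬n) ∧ (¬b)


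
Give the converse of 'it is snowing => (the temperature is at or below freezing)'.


The converse of (P → Q) is (Q → P). It is not in general equivalent to the original.
Here P = 'it is snowing' and Q = '(the temperature is at or below freezing)'.

If (the temperature is at or below freezing), then it is snowing.


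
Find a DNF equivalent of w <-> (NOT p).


Step 1: w ↔ (¬p) is true exactly when both agree: (w ∧ (¬p)) ∨ (¬w ∧ ¬(¬p)).
Step 2: Eliminate any double negations (¬¬X = X).

(w AND (NOT p)) OR ((NOT w) AND p)


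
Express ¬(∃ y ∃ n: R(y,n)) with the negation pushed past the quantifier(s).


Negation flips each quantifier (∀↔∃) and negates the inner predicate.
¬(∃ y ∃ n: φ) = ∀ y ∀ n: ¬φ.

∀ y ∀ n: ¬(R(y,n))


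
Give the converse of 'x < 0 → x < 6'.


The converse of (P → Q) is (Q → P). It is not in general equivalent to the original.
Here P = 'x < 0' and Q = 'x < 6'.

If x < 6, then x < 0.


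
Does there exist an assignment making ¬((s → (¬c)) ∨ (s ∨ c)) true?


Check all 4 assignments over {c, s}:
c | s | φ
---------
F | F | F
T | F | F
F | T | F
T | T | F
No assignment makes the formula true.

Unsatisfiable.


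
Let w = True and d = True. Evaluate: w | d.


Disjunction is false only when both operands are false.
Substitute: w=True, d=True.
True | True evaluates to True.

True


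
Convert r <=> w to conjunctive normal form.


Step 1: Rewrite r ↔ w as (r → w) ∧ (w → r).
Step 2: Rewrite each implication as a disjunction.

((~r) | w) & ((~w) | r)


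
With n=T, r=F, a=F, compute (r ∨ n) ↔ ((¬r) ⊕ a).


Substitute n=T, r=F, a=F:
r ∨ n = F ∨ T = T
¬r = T
(¬r) ⊕ a = T ⊕ F = T
(r ∨ n) ↔ ((¬r) ⊕ a) = T ↔ T = T

T


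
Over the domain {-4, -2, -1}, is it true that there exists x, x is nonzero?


Evaluate the predicate on each element: -4:T, -2:T, -1:T.
Witness x = -4 satisfies the predicate.

T


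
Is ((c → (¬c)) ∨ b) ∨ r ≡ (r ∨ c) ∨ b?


Compare truth tables:
b | c | r | φ | ψ
-----------------
F | F | F | T | F
T | F | F | T | T
F | T | F | F | T
T | T | F | T | T
F | F | T | T | T
T | F | T | T | T
F | T | T | T | T
T | T | T | T | T
They differ at row 1 (b=F, c=F, r=F): φ=T but ψ=F.

No, they are not logically equivalent.
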